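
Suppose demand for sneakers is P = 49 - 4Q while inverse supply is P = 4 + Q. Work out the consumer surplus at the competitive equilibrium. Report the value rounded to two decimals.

162.00

Set 49 - 4Q = 4 + Q, which gives 45 = 5Q, so Q* = 9 and P* = 49 - 4(9) = 13.
CS is the area between the demand curve and P* from 0 to Q*: (1/2)(9)(36) = 162.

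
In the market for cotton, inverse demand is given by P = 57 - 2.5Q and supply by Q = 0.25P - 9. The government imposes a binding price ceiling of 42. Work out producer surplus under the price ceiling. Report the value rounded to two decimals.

Rewriting supply in inverse form: P = 36 + 4Q.
Free-market equilibrium: 57 - 2.5Q = 36 + 4Q gives Q* = 3.2308, P* = 48.9231.
At the ceiling price 42, quantity supplied is (42 - 36)/4 = 1.5; supply is the short side, so Q = 1.5 trades at P = 42.
PS is the triangle above supply below 42: (1/2)(1.5)(42 - 36) = 4.5.

4.50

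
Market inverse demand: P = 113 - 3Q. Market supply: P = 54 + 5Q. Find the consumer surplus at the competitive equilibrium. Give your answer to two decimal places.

Set 113 - 3Q = 54 + 5Q, which gives 59 = 8Q, so Q* = 7.375 and P* = 113 - 3(7.375) = 90.875.
The demand choke price is 113, so CS = (1/2)(Q*)(113 - P*) = (1/2)(7.375)(22.125) = 81.5859.

81.59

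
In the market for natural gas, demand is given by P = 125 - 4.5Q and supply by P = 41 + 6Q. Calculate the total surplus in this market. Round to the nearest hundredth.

Equilibrium: 125 - 4.5Q = 41 + 6Q, so Q* = 8 and P* = 89.
CS = (1/2)(8)(36) = 144 and PS = (1/2)(8)(48) = 192, so total surplus = 336.

336.00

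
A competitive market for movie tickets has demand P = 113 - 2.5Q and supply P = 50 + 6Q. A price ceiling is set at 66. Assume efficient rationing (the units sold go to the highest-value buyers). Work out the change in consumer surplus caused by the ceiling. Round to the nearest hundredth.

Free-market equilibrium: 113 - 2.5Q = 50 + 6Q gives Q* = 7.4118, P* = 94.4706.
At the ceiling price 66, quantity supplied is (66 - 50)/6 = 2.6667; supply is the short side, so Q = 2.6667 trades at P = 66.
CS goes from (1/2)(7.4118)(18.5294) = 68.6678 to 116.4444 (computed as (113 - 66)(2.6667) - (1/2)(2.5)(2.6667)^2), a change of 47.7766.

47.78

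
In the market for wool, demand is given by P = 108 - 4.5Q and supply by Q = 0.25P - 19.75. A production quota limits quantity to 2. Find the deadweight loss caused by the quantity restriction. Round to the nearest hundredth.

Rewriting supply in inverse form: P = 79 + 4Q.
Without the quota, 108 - 4.5Q = 79 + 4Q gives Q* = 3.4118.
At Q = 2 the demand price is 108 - 4.5(2) = 99 and the supply price is 79 + 4(2) = 87.
DWL = (1/2)(gap between curves at 2) x (Q* - 2) = (1/2)(12)(1.4118) = 8.4706.

8.47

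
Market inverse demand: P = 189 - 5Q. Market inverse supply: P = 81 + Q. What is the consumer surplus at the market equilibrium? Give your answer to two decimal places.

Setting demand equal to supply, 108 = 6Q, so Q* = 18 and P* = 99.
The demand choke price is 189, so CS = (1/2)(Q*)(189 - P*) = (1/2)(18)(90) = 810.

810.00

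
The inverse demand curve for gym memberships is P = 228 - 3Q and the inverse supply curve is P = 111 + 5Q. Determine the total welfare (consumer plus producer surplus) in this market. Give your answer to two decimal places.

Setting demand equal to supply, 117 = 8Q, so Q* = 14.625 and P* = 184.125.
CS = (1/2)(14.625)(43.875) = 320.8359 and PS = (1/2)(14.625)(73.125) = 534.7266, so total surplus = 855.5625.

855.56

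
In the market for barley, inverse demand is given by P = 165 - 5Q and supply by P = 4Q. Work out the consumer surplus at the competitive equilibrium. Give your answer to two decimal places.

840.28

Equilibrium: 165 - 5Q = 4Q, so Q* = 18.3333 and P* = 73.3333.
Consumer surplus is the triangle under demand above P*: (1/2)(18.3333)(165 - 73.3333) = (1/2)(18.3333)(91.6667) = 840.2778.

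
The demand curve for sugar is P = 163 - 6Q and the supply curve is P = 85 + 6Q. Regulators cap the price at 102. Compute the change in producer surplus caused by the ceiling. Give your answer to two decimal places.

Free-market equilibrium: 163 - 6Q = 85 + 6Q gives Q* = 6.5, P* = 124.
At the ceiling price 102, quantity supplied is (102 - 85)/6 = 2.8333; supply is the short side, so Q = 2.8333 trades at P = 102.
PS goes from (1/2)(6.5)(39) = 126.75 to 24.0833 (computed as (102 - 85)(2.8333) - (1/2)(6)(2.8333)^2), a change of -102.6667.

-102.67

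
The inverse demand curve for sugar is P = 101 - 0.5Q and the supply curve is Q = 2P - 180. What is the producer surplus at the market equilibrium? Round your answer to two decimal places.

30.25

Rewriting supply in inverse form: P = 90 + 0.5Q.
Equilibrium: 101 - 0.5Q = 90 + 0.5Q, so Q* = 11 and P* = 95.5.
The supply curve's price intercept is 90, so PS = (1/2)(Q*)(P* - 90) = (1/2)(11)(5.5) = 30.25.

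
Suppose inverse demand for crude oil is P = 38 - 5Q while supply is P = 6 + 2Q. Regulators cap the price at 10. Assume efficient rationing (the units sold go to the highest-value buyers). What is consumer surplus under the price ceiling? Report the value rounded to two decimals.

46.00

Without the control, 38 - 5Q = 6 + 2Q so Q* = 4.5714 and P* = 15.1429.
At the ceiling price 10, quantity supplied is (10 - 6)/2 = 2; supply is the short side, so Q = 2 trades at P = 10.
The demand price at Q = 2 is 28. CS is the trapezoid between demand and 10 over [0, 2]: (1/2)[(38 - 10) + (28 - 10)](2) = 46.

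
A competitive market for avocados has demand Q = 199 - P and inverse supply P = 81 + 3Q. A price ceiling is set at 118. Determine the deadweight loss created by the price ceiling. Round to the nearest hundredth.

589.39

Rewriting demand in inverse form: P = 199 - Q.
Free-market equilibrium: 199 - Q = 81 + 3Q gives Q* = 29.5, P* = 169.5.
At the ceiling price 118, quantity supplied is (118 - 81)/3 = 12.3333; supply is the short side, so Q = 12.3333 trades at P = 118.
The lost-trades triangle has base Q* - 12.3333 = 17.1667 and height equal to the gap between the curves at Q = 12.3333, which is 186.6667 - 118 = 68.6667. DWL = (1/2)(17.1667)(68.6667) = 589.3889.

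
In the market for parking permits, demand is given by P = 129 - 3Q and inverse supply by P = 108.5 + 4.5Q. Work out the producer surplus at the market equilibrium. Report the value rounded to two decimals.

16.81

Set 129 - 3Q = 108.5 + 4.5Q, which gives 20.5 = 7.5Q, so Q* = 2.7333 and P* = 129 - 3(2.7333) = 120.8.
Producer surplus is the triangle above supply below P*: (1/2)(2.7333)(120.8 - 108.5) = (1/2)(2.7333)(12.3) = 16.81.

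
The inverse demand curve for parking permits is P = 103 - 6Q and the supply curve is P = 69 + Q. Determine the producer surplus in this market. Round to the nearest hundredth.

Equilibrium: 103 - 6Q = 69 + Q, so Q* = 4.8571 and P* = 73.8571.
The supply curve's price intercept is 69, so PS = (1/2)(Q*)(P* - 69) = (1/2)(4.8571)(4.8571) = 11.7959.

11.80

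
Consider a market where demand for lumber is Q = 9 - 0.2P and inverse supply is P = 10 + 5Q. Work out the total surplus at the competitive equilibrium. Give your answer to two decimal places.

61.25

Rewriting demand in inverse form: P = 45 - 5Q.
Equilibrium: 45 - 5Q = 10 + 5Q, so Q* = 3.5 and P* = 27.5.
CS = (1/2)(3.5)(17.5) = 30.625 and PS = (1/2)(3.5)(17.5) = 30.625, so total surplus = 61.25.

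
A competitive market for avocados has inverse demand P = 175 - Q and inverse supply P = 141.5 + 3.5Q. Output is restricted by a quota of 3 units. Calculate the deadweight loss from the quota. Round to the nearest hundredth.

44.44

Without the quota, 175 - Q = 141.5 + 3.5Q gives Q* = 7.4444.
At Q = 3 the demand price is 175 - (3) = 172 and the supply price is 141.5 + 3.5(3) = 152.
Deadweight loss is the triangle between the curves from 3 to 7.4444: (1/2)(172 - 152)(7.4444 - 3) = 44.4444.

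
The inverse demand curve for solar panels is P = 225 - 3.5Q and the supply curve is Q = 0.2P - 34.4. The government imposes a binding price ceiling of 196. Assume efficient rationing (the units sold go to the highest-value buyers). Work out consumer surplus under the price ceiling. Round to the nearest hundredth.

98.88

Rewriting supply in inverse form: P = 172 + 5Q.
Free-market equilibrium: 225 - 3.5Q = 172 + 5Q gives Q* = 6.2353, P* = 203.1765.
At P = 196, sellers supply (196 - 172)/5 = 4.8 while buyers want more, so the quantity traded is 4.8 at price 196.
The demand price at Q = 4.8 is 208.2. CS is the trapezoid between demand and 196 over [0, 4.8]: (1/2)[(225 - 196) + (208.2 - 196)](4.8) = 98.88.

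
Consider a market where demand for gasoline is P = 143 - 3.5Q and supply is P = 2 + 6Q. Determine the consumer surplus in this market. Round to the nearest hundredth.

Equilibrium: 143 - 3.5Q = 2 + 6Q, so Q* = 14.8421 and P* = 91.0526.
The demand choke price is 143, so CS = (1/2)(Q*)(143 - P*) = (1/2)(14.8421)(51.9474) = 385.5042.

385.50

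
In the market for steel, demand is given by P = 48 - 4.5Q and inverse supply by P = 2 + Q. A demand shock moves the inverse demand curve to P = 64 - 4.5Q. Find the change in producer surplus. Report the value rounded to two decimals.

28.56

Initial equilibrium: Q_0 = 8.3636, P_0 = 10.3636; CS_0 = (1/2)(8.3636)(37.6364) = 157.3884, PS_0 = (1/2)(8.3636)(8.3636) = 34.9752.
New equilibrium: 64 - 4.5Q = 2 + Q gives Q_1 = 11.2727, P_1 = 13.2727; CS_1 = 285.9174, PS_1 = 63.5372.
Change in producer surplus = 63.5372 - 34.9752 = 28.562.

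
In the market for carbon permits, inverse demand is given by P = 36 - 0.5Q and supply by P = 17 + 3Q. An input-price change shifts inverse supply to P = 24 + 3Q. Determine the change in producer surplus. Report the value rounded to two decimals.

-26.57

Initial equilibrium: Q_0 = 5.4286, P_0 = 33.2857; CS_0 = (1/2)(5.4286)(2.7143) = 7.3673, PS_0 = (1/2)(5.4286)(16.2857) = 44.2041.
New equilibrium: 36 - 0.5Q = 24 + 3Q gives Q_1 = 3.4286, P_1 = 34.2857; CS_1 = 2.9388, PS_1 = 17.6327.
Change in producer surplus = 17.6327 - 44.2041 = -26.5714.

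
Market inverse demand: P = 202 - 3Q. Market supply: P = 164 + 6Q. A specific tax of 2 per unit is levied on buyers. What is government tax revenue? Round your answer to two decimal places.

Pre-tax equilibrium: 202 - 3Q = 164 + 6Q gives Q* = 4.2222, P* = 189.3333.
A tax on buyers shifts demand down by 2: (202 - 2) - 3Q = 164 + 6Q, so Q_t = 4. Buyers pay P_b = 190; sellers receive P_s = P_b - 2 = 188.
Revenue is the tax times quantity traded: 2 x 4 = 8.

8.00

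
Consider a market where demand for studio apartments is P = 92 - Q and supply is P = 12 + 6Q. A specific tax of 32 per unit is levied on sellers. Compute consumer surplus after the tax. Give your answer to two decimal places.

23.51

Pre-tax equilibrium: 92 - Q = 12 + 6Q gives Q* = 11.4286, P* = 80.5714.
A tax on sellers shifts supply up by 32: 92 - Q = 12 + 6Q + 32, so Q_t = 6.8571. Buyers pay P_b = 85.1429; sellers receive P_s = P_b - 32 = 53.1429.
Consumer surplus is the triangle under demand above P_b: (1/2)(6.8571)(92 - 85.1429) = 23.5102.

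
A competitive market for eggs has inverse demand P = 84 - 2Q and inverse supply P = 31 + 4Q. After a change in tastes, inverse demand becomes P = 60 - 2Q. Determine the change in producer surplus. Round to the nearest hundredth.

-109.33

Initial equilibrium: Q_0 = 8.8333, P_0 = 66.3333; CS_0 = (1/2)(8.8333)(17.6667) = 78.0278, PS_0 = (1/2)(8.8333)(35.3333) = 156.0556.
New equilibrium: 60 - 2Q = 31 + 4Q gives Q_1 = 4.8333, P_1 = 50.3333; CS_1 = 23.3611, PS_1 = 46.7222.
Change in producer surplus = 46.7222 - 156.0556 = -109.3333.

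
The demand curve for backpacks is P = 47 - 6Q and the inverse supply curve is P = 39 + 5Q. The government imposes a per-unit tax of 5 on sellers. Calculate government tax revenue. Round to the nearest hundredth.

Pre-tax equilibrium: 47 - 6Q = 39 + 5Q gives Q* = 0.7273, P* = 42.6364.
With the tax, sellers need 5 more per unit: 47 - 6Q = 39 + 5Q + 5, so Q_t = 0.2727. Buyers pay P_b = 45.3636; sellers receive P_s = P_b - 5 = 40.3636.
Revenue is the tax times quantity traded: 5 x 0.2727 = 1.3636.

1.36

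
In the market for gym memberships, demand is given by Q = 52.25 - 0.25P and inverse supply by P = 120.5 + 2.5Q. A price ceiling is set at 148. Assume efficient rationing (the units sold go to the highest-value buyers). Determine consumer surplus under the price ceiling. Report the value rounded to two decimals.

429.00

Rewriting demand in inverse form: P = 209 - 4Q.
Free-market equilibrium: 209 - 4Q = 120.5 + 2.5Q gives Q* = 13.6154, P* = 154.5385.
At P = 148, sellers supply (148 - 120.5)/2.5 = 11 while buyers want more, so the quantity traded is 11 at price 148.
The demand price at Q = 11 is 165. CS is the trapezoid between demand and 148 over [0, 11]: (1/2)[(209 - 148) + (165 - 148)](11) = 429.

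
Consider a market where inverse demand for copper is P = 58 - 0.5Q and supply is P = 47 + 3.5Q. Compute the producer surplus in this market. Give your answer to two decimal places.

13.23

Setting demand equal to supply, 11 = 4Q, so Q* = 2.75 and P* = 56.625.
Producer surplus is the triangle above supply below P*: (1/2)(2.75)(56.625 - 47) = (1/2)(2.75)(9.625) = 13.2344.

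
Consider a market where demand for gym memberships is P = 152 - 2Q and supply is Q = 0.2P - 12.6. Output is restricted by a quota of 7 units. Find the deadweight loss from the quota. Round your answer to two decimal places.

Rewriting supply in inverse form: P = 63 + 5Q.
Unrestricted equilibrium: Q* = (152 - 63)/(2 + 5) = 12.7143.
At Q = 7 the demand price is 152 - 2(7) = 138 and the supply price is 63 + 5(7) = 98.
DWL = (1/2)(gap between curves at 7) x (Q* - 7) = (1/2)(40)(5.7143) = 114.2857.

114.29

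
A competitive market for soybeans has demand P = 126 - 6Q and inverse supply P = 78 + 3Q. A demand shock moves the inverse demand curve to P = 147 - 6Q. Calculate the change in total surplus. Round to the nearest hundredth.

Initial equilibrium: Q_0 = 5.3333, P_0 = 94; CS_0 = (1/2)(5.3333)(32) = 85.3333, PS_0 = (1/2)(5.3333)(16) = 42.6667.
New equilibrium: 147 - 6Q = 78 + 3Q gives Q_1 = 7.6667, P_1 = 101; CS_1 = 176.3333, PS_1 = 88.1667.
Change in total surplus = (176.3333 + 88.1667) - (85.3333 + 42.6667) = 136.5.

136.50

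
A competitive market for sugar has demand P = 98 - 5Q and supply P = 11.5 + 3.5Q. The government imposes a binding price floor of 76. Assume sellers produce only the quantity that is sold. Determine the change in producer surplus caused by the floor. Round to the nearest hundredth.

Free-market equilibrium: 98 - 5Q = 11.5 + 3.5Q gives Q* = 10.1765, P* = 47.1176.
At P = 76, buyers demand (98 - 76)/5 = 4.4 while sellers would supply more, so the quantity traded is 4.4 at price 76.
PS goes from (1/2)(10.1765)(35.6176) = 181.231 to 249.92 (computed as (76 - 11.5)(4.4) - (1/2)(3.5)(4.4)^2), a change of 68.689.

68.69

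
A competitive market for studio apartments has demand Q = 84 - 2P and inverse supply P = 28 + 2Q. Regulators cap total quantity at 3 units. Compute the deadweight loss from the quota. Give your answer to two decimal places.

Rewriting demand in inverse form: P = 42 - 0.5Q.
Unrestricted equilibrium: Q* = (42 - 28)/(0.5 + 2) = 5.6.
At Q = 3 the demand price is 42 - 0.5(3) = 40.5 and the supply price is 28 + 2(3) = 34.
Deadweight loss is the triangle between the curves from 3 to 5.6: (1/2)(40.5 - 34)(5.6 - 3) = 8.45.

8.45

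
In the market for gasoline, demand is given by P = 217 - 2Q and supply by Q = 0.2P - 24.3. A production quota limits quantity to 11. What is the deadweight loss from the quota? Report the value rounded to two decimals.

24.45

Rewriting supply in inverse form: P = 121.5 + 5Q.
Without the quota, 217 - 2Q = 121.5 + 5Q gives Q* = 13.6429.
At Q = 11 the demand price is 217 - 2(11) = 195 and the supply price is 121.5 + 5(11) = 176.5.
DWL = (1/2)(gap between curves at 11) x (Q* - 11) = (1/2)(18.5)(2.6429) = 24.4464.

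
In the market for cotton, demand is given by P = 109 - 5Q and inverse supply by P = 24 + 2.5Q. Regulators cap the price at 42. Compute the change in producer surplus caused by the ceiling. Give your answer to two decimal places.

-95.76

Without the control, 109 - 5Q = 24 + 2.5Q so Q* = 11.3333 and P* = 52.3333.
At P = 42, sellers supply (42 - 24)/2.5 = 7.2 while buyers want more, so the quantity traded is 7.2 at price 42.
PS goes from (1/2)(11.3333)(28.3333) = 160.5556 to 64.8 (computed as (42 - 24)(7.2) - (1/2)(2.5)(7.2)^2), a change of -95.7556.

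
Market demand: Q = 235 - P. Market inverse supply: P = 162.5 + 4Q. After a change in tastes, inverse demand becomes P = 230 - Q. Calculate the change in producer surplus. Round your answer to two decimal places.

Rewriting demand in inverse form: P = 235 - Q.
Initial equilibrium: Q_0 = 14.5, P_0 = 220.5; CS_0 = (1/2)(14.5)(14.5) = 105.125, PS_0 = (1/2)(14.5)(58) = 420.5.
New equilibrium: 230 - Q = 162.5 + 4Q gives Q_1 = 13.5, P_1 = 216.5; CS_1 = 91.125, PS_1 = 364.5.
Change in producer surplus = 364.5 - 420.5 = -56.

-56.00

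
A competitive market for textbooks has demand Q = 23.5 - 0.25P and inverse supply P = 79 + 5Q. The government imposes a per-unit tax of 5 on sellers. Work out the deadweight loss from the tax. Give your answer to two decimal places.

Rewriting demand in inverse form: P = 94 - 4Q.
Without the tax, 94 - 4Q = 79 + 5Q so Q* = 1.6667 and P* = 87.3333.
With the tax, sellers need 5 more per unit: 94 - 4Q = 79 + 5Q + 5, so Q_t = 1.1111. Buyers pay P_b = 89.5556; sellers receive P_s = P_b - 5 = 84.5556.
Deadweight loss is the triangle between the curves from Q_t to Q*: (1/2)(1.6667 - 1.1111)(5) = 1.3889.

1.39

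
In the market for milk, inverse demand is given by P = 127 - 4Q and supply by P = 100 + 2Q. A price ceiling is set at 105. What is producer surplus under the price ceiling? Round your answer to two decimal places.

Free-market equilibrium: 127 - 4Q = 100 + 2Q gives Q* = 4.5, P* = 109.
At the ceiling price 105, quantity supplied is (105 - 100)/2 = 2.5; supply is the short side, so Q = 2.5 trades at P = 105.
PS is the triangle above supply below 105: (1/2)(2.5)(105 - 100) = 6.25.

6.25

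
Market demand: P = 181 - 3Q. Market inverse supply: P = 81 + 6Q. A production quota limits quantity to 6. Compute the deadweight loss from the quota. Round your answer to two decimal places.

117.56

Without the quota, 181 - 3Q = 81 + 6Q gives Q* = 11.1111.
At Q = 6 the demand price is 181 - 3(6) = 163 and the supply price is 81 + 6(6) = 117.
Deadweight loss is the triangle between the curves from 6 to 11.1111: (1/2)(163 - 117)(11.1111 - 6) = 117.5556.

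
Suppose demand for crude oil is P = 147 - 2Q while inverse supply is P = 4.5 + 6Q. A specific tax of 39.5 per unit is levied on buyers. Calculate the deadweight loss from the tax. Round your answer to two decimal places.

97.52

Without the tax, 147 - 2Q = 4.5 + 6Q so Q* = 17.8125 and P* = 111.375.
With the tax, buyers' net willingness to pay falls by 39.5: (147 - 39.5) - 2Q = 4.5 + 6Q, so Q_t = 12.875. Buyers pay P_b = 121.25; sellers receive P_s = P_b - 39.5 = 81.75.
The welfare triangle lost has base Q* - Q_t = 4.9375 and height t = 39.5, so DWL = (1/2)(4.9375)(39.5) = 97.5156.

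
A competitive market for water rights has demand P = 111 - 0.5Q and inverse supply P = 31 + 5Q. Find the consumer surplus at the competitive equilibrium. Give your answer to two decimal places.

Set 111 - 0.5Q = 31 + 5Q, which gives 80 = 5.5Q, so Q* = 14.5455 and P* = 111 - 0.5(14.5455) = 103.7273.
The demand choke price is 111, so CS = (1/2)(Q*)(111 - P*) = (1/2)(14.5455)(7.2727) = 52.8926.

52.89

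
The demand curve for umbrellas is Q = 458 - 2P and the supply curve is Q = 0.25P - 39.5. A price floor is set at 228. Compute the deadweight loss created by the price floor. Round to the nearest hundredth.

427.11

Rewriting demand in inverse form: P = 229 - 0.5Q.
Rewriting supply in inverse form: P = 158 + 4Q.
Free-market equilibrium: 229 - 0.5Q = 158 + 4Q gives Q* = 15.7778, P* = 221.1111.
At the floor price 228, quantity demanded is (229 - 228)/0.5 = 2; demand is the short side, so Q = 2 trades at P = 228.
The lost-trades triangle has base Q* - 2 = 13.7778 and height equal to the gap between the curves at Q = 2, which is 228 - 166 = 62. DWL = (1/2)(13.7778)(62) = 427.1111.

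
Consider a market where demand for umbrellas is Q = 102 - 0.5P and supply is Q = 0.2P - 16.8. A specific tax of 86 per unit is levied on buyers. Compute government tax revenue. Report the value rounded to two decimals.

Rewriting demand in inverse form: P = 204 - 2Q.
Rewriting supply in inverse form: P = 84 + 5Q.
Pre-tax equilibrium: 204 - 2Q = 84 + 5Q gives Q* = 17.1429, P* = 169.7143.
A tax on buyers shifts demand down by 86: (204 - 86) - 2Q = 84 + 5Q, so Q_t = 4.8571. Buyers pay P_b = 194.2857; sellers receive P_s = P_b - 86 = 108.2857.
Revenue is the tax times quantity traded: 86 x 4.8571 = 417.7143.

417.71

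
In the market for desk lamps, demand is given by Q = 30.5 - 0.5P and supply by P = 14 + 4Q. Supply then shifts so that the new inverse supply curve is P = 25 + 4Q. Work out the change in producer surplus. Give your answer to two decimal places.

Rewriting demand in inverse form: P = 61 - 2Q.
Initial equilibrium: Q_0 = 7.8333, P_0 = 45.3333; CS_0 = (1/2)(7.8333)(15.6667) = 61.3611, PS_0 = (1/2)(7.8333)(31.3333) = 122.7222.
New equilibrium: 61 - 2Q = 25 + 4Q gives Q_1 = 6, P_1 = 49; CS_1 = 36, PS_1 = 72.
Change in producer surplus = 72 - 122.7222 = -50.7222.

-50.72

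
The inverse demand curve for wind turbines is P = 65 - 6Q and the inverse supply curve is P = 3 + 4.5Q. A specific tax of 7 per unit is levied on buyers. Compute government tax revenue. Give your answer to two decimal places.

36.67

Without the tax, 65 - 6Q = 3 + 4.5Q so Q* = 5.9048 and P* = 29.5714.
With the tax, buyers' net willingness to pay falls by 7: (65 - 7) - 6Q = 3 + 4.5Q, so Q_t = 5.2381. Buyers pay P_b = 33.5714; sellers receive P_s = P_b - 7 = 26.5714.
Tax revenue = t x Q_t = 7 x 5.2381 = 36.6667.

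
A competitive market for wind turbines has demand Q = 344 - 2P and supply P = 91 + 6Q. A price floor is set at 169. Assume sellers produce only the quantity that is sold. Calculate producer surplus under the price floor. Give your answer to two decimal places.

Rewriting demand in inverse form: P = 172 - 0.5Q.
Without the control, 172 - 0.5Q = 91 + 6Q so Q* = 12.4615 and P* = 165.7692.
At P = 169, buyers demand (172 - 169)/0.5 = 6 while sellers would supply more, so the quantity traded is 6 at price 169.
The supply price at Q = 6 is 127. PS is the trapezoid between 169 and supply over [0, 6]: (1/2)[(169 - 91) + (169 - 127)](6) = 360.

360.00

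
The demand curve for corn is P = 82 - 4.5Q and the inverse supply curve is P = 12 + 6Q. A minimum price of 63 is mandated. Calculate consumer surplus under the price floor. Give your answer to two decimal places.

40.11

Free-market equilibrium: 82 - 4.5Q = 12 + 6Q gives Q* = 6.6667, P* = 52.
At P = 63, buyers demand (82 - 63)/4.5 = 4.2222 while sellers would supply more, so the quantity traded is 4.2222 at price 63.
CS is the triangle under demand above 63: (1/2)(4.2222)(82 - 63) = 40.1111.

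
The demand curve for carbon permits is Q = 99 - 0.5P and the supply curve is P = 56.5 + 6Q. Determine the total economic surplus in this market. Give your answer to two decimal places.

Rewriting demand in inverse form: P = 198 - 2Q.
Setting demand equal to supply, 141.5 = 8Q, so Q* = 17.6875 and P* = 162.625.
CS = (1/2)(17.6875)(35.375) = 312.8477 and PS = (1/2)(17.6875)(106.125) = 938.543, so total surplus = 1251.3906.

1251.39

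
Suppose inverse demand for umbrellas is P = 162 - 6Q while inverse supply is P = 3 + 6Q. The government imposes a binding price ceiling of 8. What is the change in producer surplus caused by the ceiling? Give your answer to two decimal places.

Without the control, 162 - 6Q = 3 + 6Q so Q* = 13.25 and P* = 82.5.
At P = 8, sellers supply (8 - 3)/6 = 0.8333 while buyers want more, so the quantity traded is 0.8333 at price 8.
PS goes from (1/2)(13.25)(79.5) = 526.6875 to 2.0833 (computed as (8 - 3)(0.8333) - (1/2)(6)(0.8333)^2), a change of -524.6042.

-524.60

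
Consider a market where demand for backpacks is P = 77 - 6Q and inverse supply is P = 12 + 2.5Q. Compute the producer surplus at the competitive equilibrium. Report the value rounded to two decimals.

73.10

Setting demand equal to supply, 65 = 8.5Q, so Q* = 7.6471 and P* = 31.1176.
PS is the area between P* and the supply curve from 0 to Q*: (1/2)(7.6471)(19.1176) = 73.0969.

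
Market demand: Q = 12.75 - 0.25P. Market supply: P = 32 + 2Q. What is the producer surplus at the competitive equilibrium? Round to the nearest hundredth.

10.03

Rewriting demand in inverse form: P = 51 - 4Q.
Setting demand equal to supply, 19 = 6Q, so Q* = 3.1667 and P* = 38.3333.
The supply curve's price intercept is 32, so PS = (1/2)(Q*)(P* - 32) = (1/2)(3.1667)(6.3333) = 10.0278.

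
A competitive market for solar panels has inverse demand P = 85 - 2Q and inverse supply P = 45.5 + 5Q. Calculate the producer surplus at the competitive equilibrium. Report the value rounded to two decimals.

79.60

Equilibrium: 85 - 2Q = 45.5 + 5Q, so Q* = 5.6429 and P* = 73.7143.
Producer surplus is the triangle above supply below P*: (1/2)(5.6429)(73.7143 - 45.5) = (1/2)(5.6429)(28.2143) = 79.6046.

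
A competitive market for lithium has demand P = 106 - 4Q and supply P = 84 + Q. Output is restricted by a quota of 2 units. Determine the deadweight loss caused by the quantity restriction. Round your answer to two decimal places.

14.40

Without the quota, 106 - 4Q = 84 + Q gives Q* = 4.4.
At Q = 2 the demand price is 106 - 4(2) = 98 and the supply price is 84 + (2) = 86.
DWL = (1/2)(gap between curves at 2) x (Q* - 2) = (1/2)(12)(2.4) = 14.4.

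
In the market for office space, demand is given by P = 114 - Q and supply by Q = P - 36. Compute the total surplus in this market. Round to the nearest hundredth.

Rewriting supply in inverse form: P = 36 + Q.
Equilibrium: 114 - Q = 36 + Q, so Q* = 39 and P* = 75.
CS = (1/2)(39)(39) = 760.5 and PS = (1/2)(39)(39) = 760.5, so total surplus = 1521.

1521.00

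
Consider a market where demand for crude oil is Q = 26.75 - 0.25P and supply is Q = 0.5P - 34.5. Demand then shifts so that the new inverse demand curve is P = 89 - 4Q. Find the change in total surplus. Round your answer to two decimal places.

-87.00

Rewriting demand in inverse form: P = 107 - 4Q.
Rewriting supply in inverse form: P = 69 + 2Q.
Initial equilibrium: Q_0 = 6.3333, P_0 = 81.6667; CS_0 = (1/2)(6.3333)(25.3333) = 80.2222, PS_0 = (1/2)(6.3333)(12.6667) = 40.1111.
New equilibrium: 89 - 4Q = 69 + 2Q gives Q_1 = 3.3333, P_1 = 75.6667; CS_1 = 22.2222, PS_1 = 11.1111.
Change in total surplus = (22.2222 + 11.1111) - (80.2222 + 40.1111) = -87.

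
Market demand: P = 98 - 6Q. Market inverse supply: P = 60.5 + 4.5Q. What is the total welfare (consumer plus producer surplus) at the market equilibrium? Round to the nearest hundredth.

66.96

Set 98 - 6Q = 60.5 + 4.5Q, which gives 37.5 = 10.5Q, so Q* = 3.5714 and P* = 98 - 6(3.5714) = 76.5714.
CS = (1/2)(3.5714)(21.4286) = 38.2653 and PS = (1/2)(3.5714)(16.0714) = 28.699, so total surplus = 66.9643.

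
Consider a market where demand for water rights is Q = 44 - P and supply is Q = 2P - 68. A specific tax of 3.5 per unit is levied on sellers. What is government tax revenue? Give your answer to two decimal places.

15.17

Rewriting demand in inverse form: P = 44 - Q.
Rewriting supply in inverse form: P = 34 + 0.5Q.
Pre-tax equilibrium: 44 - Q = 34 + 0.5Q gives Q* = 6.6667, P* = 37.3333.
With the tax, sellers need 3.5 more per unit: 44 - Q = 34 + 0.5Q + 3.5, so Q_t = 4.3333. Buyers pay P_b = 39.6667; sellers receive P_s = P_b - 3.5 = 36.1667.
Tax revenue = t x Q_t = 3.5 x 4.3333 = 15.1667.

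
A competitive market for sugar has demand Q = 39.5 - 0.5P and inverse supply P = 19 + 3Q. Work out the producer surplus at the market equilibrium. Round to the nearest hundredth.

216.00

Rewriting demand in inverse form: P = 79 - 2Q.
Set 79 - 2Q = 19 + 3Q, which gives 60 = 5Q, so Q* = 12 and P* = 79 - 2(12) = 55.
PS is the area between P* and the supply curve from 0 to Q*: (1/2)(12)(36) = 216.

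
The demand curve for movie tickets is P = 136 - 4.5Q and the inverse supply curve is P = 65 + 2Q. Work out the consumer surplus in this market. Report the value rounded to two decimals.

268.46

Set 136 - 4.5Q = 65 + 2Q, which gives 71 = 6.5Q, so Q* = 10.9231 and P* = 136 - 4.5(10.9231) = 86.8462.
CS is the area between the demand curve and P* from 0 to Q*: (1/2)(10.9231)(49.1538) = 268.4556.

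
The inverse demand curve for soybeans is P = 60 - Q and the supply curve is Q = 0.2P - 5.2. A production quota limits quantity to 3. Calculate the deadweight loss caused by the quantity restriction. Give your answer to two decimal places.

Rewriting supply in inverse form: P = 26 + 5Q.
Unrestricted equilibrium: Q* = (60 - 26)/(1 + 5) = 5.6667.
At Q = 3 the demand price is 60 - (3) = 57 and the supply price is 26 + 5(3) = 41.
DWL = (1/2)(gap between curves at 3) x (Q* - 3) = (1/2)(16)(2.6667) = 21.3333.

21.33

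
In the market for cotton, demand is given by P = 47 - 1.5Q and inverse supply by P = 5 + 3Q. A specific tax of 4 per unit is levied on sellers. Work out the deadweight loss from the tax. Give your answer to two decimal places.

Pre-tax equilibrium: 47 - 1.5Q = 5 + 3Q gives Q* = 9.3333, P* = 33.
A tax on sellers shifts supply up by 4: 47 - 1.5Q = 5 + 3Q + 4, so Q_t = 8.4444. Buyers pay P_b = 34.3333; sellers receive P_s = P_b - 4 = 30.3333.
The welfare triangle lost has base Q* - Q_t = 0.8889 and height t = 4, so DWL = (1/2)(0.8889)(4) = 1.7778.

1.78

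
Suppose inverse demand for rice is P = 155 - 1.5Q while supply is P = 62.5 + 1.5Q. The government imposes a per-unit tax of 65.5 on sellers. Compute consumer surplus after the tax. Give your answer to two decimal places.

60.75

Pre-tax equilibrium: 155 - 1.5Q = 62.5 + 1.5Q gives Q* = 30.8333, P* = 108.75.
A tax on sellers shifts supply up by 65.5: 155 - 1.5Q = 62.5 + 1.5Q + 65.5, so Q_t = 9. Buyers pay P_b = 141.5; sellers receive P_s = P_b - 65.5 = 76.
Consumer surplus is the triangle under demand above P_b: (1/2)(9)(155 - 141.5) = 60.75.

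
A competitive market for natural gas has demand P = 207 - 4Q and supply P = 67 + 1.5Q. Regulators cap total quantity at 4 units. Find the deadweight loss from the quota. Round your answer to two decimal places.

Unrestricted equilibrium: Q* = (207 - 67)/(4 + 1.5) = 25.4545.
At Q = 4 the demand price is 207 - 4(4) = 191 and the supply price is 67 + 1.5(4) = 73.
Deadweight loss is the triangle between the curves from 4 to 25.4545: (1/2)(191 - 73)(25.4545 - 4) = 1265.8182.

1265.82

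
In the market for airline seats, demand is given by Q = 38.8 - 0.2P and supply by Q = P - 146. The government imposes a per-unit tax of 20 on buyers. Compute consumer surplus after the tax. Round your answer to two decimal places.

54.44

Rewriting demand in inverse form: P = 194 - 5Q.
Rewriting supply in inverse form: P = 146 + Q.
Without the tax, 194 - 5Q = 146 + Q so Q* = 8 and P* = 154.
With the tax, buyers' net willingness to pay falls by 20: (194 - 20) - 5Q = 146 + Q, so Q_t = 4.6667. Buyers pay P_b = 170.6667; sellers receive P_s = P_b - 20 = 150.6667.
CS = (1/2)(Q_t)(194 - P_b) = (1/2)(4.6667)(23.3333) = 54.4444.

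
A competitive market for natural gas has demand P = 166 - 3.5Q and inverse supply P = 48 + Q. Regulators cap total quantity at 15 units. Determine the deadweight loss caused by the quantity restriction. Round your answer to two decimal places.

Unrestricted equilibrium: Q* = (166 - 48)/(3.5 + 1) = 26.2222.
At Q = 15 the demand price is 166 - 3.5(15) = 113.5 and the supply price is 48 + (15) = 63.
DWL = (1/2)(gap between curves at 15) x (Q* - 15) = (1/2)(50.5)(11.2222) = 283.3611.

283.36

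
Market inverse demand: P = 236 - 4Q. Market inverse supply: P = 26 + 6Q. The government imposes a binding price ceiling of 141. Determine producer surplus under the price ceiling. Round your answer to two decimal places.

Without the control, 236 - 4Q = 26 + 6Q so Q* = 21 and P* = 152.
At P = 141, sellers supply (141 - 26)/6 = 19.1667 while buyers want more, so the quantity traded is 19.1667 at price 141.
PS is the triangle above supply below 141: (1/2)(19.1667)(141 - 26) = 1102.0833.

1102.08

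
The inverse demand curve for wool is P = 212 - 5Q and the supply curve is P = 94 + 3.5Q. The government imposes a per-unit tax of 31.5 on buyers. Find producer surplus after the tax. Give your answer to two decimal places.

Without the tax, 212 - 5Q = 94 + 3.5Q so Q* = 13.8824 and P* = 142.5882.
A tax on buyers shifts demand down by 31.5: (212 - 31.5) - 5Q = 94 + 3.5Q, so Q_t = 10.1765. Buyers pay P_b = 161.1176; sellers receive P_s = P_b - 31.5 = 129.6176.
PS = (1/2)(Q_t)(P_s - 94) = (1/2)(10.1765)(35.6176) = 181.231.

181.23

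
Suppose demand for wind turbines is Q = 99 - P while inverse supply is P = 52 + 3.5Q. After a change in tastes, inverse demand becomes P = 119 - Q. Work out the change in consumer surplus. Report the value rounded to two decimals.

56.30

Rewriting demand in inverse form: P = 99 - Q.
Initial equilibrium: Q_0 = 10.4444, P_0 = 88.5556; CS_0 = (1/2)(10.4444)(10.4444) = 54.5432, PS_0 = (1/2)(10.4444)(36.5556) = 190.9012.
New equilibrium: 119 - Q = 52 + 3.5Q gives Q_1 = 14.8889, P_1 = 104.1111; CS_1 = 110.8395, PS_1 = 387.9383.
Change in consumer surplus = 110.8395 - 54.5432 = 56.2963.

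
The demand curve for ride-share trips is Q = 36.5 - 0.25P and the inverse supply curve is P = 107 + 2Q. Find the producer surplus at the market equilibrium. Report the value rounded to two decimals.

42.25

Rewriting demand in inverse form: P = 146 - 4Q.
Setting demand equal to supply, 39 = 6Q, so Q* = 6.5 and P* = 120.
PS is the area between P* and the supply curve from 0 to Q*: (1/2)(6.5)(13) = 42.25.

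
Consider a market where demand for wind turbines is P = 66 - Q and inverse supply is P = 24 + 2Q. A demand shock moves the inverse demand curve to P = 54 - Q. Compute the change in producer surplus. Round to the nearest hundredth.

Initial equilibrium: Q_0 = 14, P_0 = 52; CS_0 = (1/2)(14)(14) = 98, PS_0 = (1/2)(14)(28) = 196.
New equilibrium: 54 - Q = 24 + 2Q gives Q_1 = 10, P_1 = 44; CS_1 = 50, PS_1 = 100.
Change in producer surplus = 100 - 196 = -96.

-96.00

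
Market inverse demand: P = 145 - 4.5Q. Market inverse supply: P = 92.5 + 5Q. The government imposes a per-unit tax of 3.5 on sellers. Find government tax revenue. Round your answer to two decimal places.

18.05

Pre-tax equilibrium: 145 - 4.5Q = 92.5 + 5Q gives Q* = 5.5263, P* = 120.1316.
With the tax, sellers need 3.5 more per unit: 145 - 4.5Q = 92.5 + 5Q + 3.5, so Q_t = 5.1579. Buyers pay P_b = 121.7895; sellers receive P_s = P_b - 3.5 = 118.2895.
Tax revenue = t x Q_t = 3.5 x 5.1579 = 18.0526.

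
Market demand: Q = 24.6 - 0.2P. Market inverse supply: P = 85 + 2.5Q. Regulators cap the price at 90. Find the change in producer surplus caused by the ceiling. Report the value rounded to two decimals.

-27.09

Rewriting demand in inverse form: P = 123 - 5Q.
Free-market equilibrium: 123 - 5Q = 85 + 2.5Q gives Q* = 5.0667, P* = 97.6667.
At P = 90, sellers supply (90 - 85)/2.5 = 2 while buyers want more, so the quantity traded is 2 at price 90.
PS goes from (1/2)(5.0667)(12.6667) = 32.0889 to 5 (computed as (90 - 85)(2) - (1/2)(2.5)(2)^2), a change of -27.0889.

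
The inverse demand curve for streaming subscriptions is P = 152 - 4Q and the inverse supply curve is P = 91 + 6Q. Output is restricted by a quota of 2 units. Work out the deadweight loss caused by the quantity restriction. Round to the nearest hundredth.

Without the quota, 152 - 4Q = 91 + 6Q gives Q* = 6.1.
At Q = 2 the demand price is 152 - 4(2) = 144 and the supply price is 91 + 6(2) = 103.
DWL = (1/2)(gap between curves at 2) x (Q* - 2) = (1/2)(41)(4.1) = 84.05.

84.05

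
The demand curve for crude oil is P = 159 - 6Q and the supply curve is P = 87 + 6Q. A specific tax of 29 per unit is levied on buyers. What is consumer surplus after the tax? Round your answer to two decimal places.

Pre-tax equilibrium: 159 - 6Q = 87 + 6Q gives Q* = 6, P* = 123.
With the tax, buyers' net willingness to pay falls by 29: (159 - 29) - 6Q = 87 + 6Q, so Q_t = 3.5833. Buyers pay P_b = 137.5; sellers receive P_s = P_b - 29 = 108.5.
Consumer surplus is the triangle under demand above P_b: (1/2)(3.5833)(159 - 137.5) = 38.5208.

38.52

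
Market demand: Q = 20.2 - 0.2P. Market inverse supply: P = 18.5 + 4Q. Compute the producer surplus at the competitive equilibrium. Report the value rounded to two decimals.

168.06

Rewriting demand in inverse form: P = 101 - 5Q.
Equilibrium: 101 - 5Q = 18.5 + 4Q, so Q* = 9.1667 and P* = 55.1667.
Producer surplus is the triangle above supply below P*: (1/2)(9.1667)(55.1667 - 18.5) = (1/2)(9.1667)(36.6667) = 168.0556.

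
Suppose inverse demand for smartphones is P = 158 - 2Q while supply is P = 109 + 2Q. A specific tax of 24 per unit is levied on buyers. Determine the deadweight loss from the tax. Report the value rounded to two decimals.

Without the tax, 158 - 2Q = 109 + 2Q so Q* = 12.25 and P* = 133.5.
A tax on buyers shifts demand down by 24: (158 - 24) - 2Q = 109 + 2Q, so Q_t = 6.25. Buyers pay P_b = 145.5; sellers receive P_s = P_b - 24 = 121.5.
The welfare triangle lost has base Q* - Q_t = 6 and height t = 24, so DWL = (1/2)(6)(24) = 72.

72.00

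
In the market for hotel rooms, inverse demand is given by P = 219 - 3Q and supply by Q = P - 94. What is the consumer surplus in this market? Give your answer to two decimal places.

Rewriting supply in inverse form: P = 94 + Q.
Set 219 - 3Q = 94 + Q, which gives 125 = 4Q, so Q* = 31.25 and P* = 219 - 3(31.25) = 125.25.
CS is the area between the demand curve and P* from 0 to Q*: (1/2)(31.25)(93.75) = 1464.8438.

1464.84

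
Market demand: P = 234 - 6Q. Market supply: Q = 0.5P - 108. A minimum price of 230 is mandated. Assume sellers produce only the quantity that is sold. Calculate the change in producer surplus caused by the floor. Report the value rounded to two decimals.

Rewriting supply in inverse form: P = 216 + 2Q.
Free-market equilibrium: 234 - 6Q = 216 + 2Q gives Q* = 2.25, P* = 220.5.
At P = 230, buyers demand (234 - 230)/6 = 0.6667 while sellers would supply more, so the quantity traded is 0.6667 at price 230.
PS goes from (1/2)(2.25)(4.5) = 5.0625 to 8.8889 (computed as (230 - 216)(0.6667) - (1/2)(2)(0.6667)^2), a change of 3.8264.

3.83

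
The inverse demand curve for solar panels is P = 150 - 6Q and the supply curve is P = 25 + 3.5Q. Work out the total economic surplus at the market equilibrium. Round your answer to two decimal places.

822.37

Equilibrium: 150 - 6Q = 25 + 3.5Q, so Q* = 13.1579 and P* = 71.0526.
Total surplus is the full triangle between the curves from 0 to Q*: (1/2)(13.1579)(150 - 25) = 822.3684.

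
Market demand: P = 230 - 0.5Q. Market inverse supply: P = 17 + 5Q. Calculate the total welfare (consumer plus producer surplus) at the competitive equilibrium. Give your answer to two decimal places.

4124.45

Set 230 - 0.5Q = 17 + 5Q, which gives 213 = 5.5Q, so Q* = 38.7273 and P* = 230 - 0.5(38.7273) = 210.6364.
Total surplus is the full triangle between the curves from 0 to Q*: (1/2)(38.7273)(230 - 17) = 4124.4545.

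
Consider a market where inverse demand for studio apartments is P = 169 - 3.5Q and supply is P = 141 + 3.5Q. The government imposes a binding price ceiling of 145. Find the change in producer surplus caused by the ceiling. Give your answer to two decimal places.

Free-market equilibrium: 169 - 3.5Q = 141 + 3.5Q gives Q* = 4, P* = 155.
At the ceiling price 145, quantity supplied is (145 - 141)/3.5 = 1.1429; supply is the short side, so Q = 1.1429 trades at P = 145.
PS goes from (1/2)(4)(14) = 28 to 2.2857 (computed as (145 - 141)(1.1429) - (1/2)(3.5)(1.1429)^2), a change of -25.7143.

-25.71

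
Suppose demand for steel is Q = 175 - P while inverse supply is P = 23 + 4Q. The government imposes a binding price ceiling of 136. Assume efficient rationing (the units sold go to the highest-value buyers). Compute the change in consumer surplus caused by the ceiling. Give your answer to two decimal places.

240.64

Rewriting demand in inverse form: P = 175 - Q.
Free-market equilibrium: 175 - Q = 23 + 4Q gives Q* = 30.4, P* = 144.6.
At the ceiling price 136, quantity supplied is (136 - 23)/4 = 28.25; supply is the short side, so Q = 28.25 trades at P = 136.
CS goes from (1/2)(30.4)(30.4) = 462.08 to 702.7188 (computed as (175 - 136)(28.25) - (1/2)(1)(28.25)^2), a change of 240.6387.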